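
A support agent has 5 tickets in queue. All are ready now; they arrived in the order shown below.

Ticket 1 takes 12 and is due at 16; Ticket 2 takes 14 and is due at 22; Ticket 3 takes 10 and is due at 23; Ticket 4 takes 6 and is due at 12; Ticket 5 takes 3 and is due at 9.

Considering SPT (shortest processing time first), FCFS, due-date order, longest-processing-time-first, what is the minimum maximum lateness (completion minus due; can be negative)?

SPT (increasing processing time): Ticket 5 Ticket 4 Ticket 3 Ticket 1 Ticket 2.
Ticket 5: 0→3, due 9, lateness -6
Ticket 4: 3→9, due 12, lateness -3
Ticket 3: 9→19, due 23, lateness -4
Ticket 1: 19→31, due 16, lateness 15
Ticket 2: 31→45, due 22, lateness 23
Maximum = 23.
FIFO (arrival order): Ticket 1 Ticket 2 Ticket 3 Ticket 4 Ticket 5.
Ticket 1: 0→12, due 16, lateness -4
Ticket 2: 12→26, due 22, lateness 4
Ticket 3: 26→36, due 23, lateness 13
Ticket 4: 36→42, due 12, lateness 30
Ticket 5: 42→45, due 9, lateness 36
Maximum = 36.
EDD (increasing due date): Ticket 5 Ticket 4 Ticket 1 Ticket 2 Ticket 3.
Ticket 5: 0→3, due 9, lateness -6
Ticket 4: 3→9, due 12, lateness -3
Ticket 1: 9→21, due 16, lateness 5
Ticket 2: 21→35, due 22, lateness 13
Ticket 3: 35→45, due 23, lateness 22
Maximum = 22.
LPT (decreasing processing time): Ticket 2 Ticket 1 Ticket 3 Ticket 4 Ticket 5.
Ticket 2: 0→14, due 22, lateness -8
Ticket 1: 14→26, due 16, lateness 10
Ticket 3: 26→36, due 23, lateness 13
Ticket 4: 36→42, due 12, lateness 30
Ticket 5: 42→45, due 9, lateness 36
Maximum = 36.
SPT 23, FIFO 36, EDD 22, LPT 36 → minimum 22.

22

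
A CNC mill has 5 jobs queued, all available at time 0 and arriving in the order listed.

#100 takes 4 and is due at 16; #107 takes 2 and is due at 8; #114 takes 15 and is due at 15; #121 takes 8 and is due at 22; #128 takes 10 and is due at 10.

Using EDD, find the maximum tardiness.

17

EDD (increasing due date): #107 #128 #114 #100 #121.
#107: 0→2, due 8, tardiness 0
#128: 2→12, due 10, tardiness 2
#114: 12→27, due 15, tardiness 12
#100: 27→31, due 16, tardiness 15
#121: 31→39, due 22, tardiness 17
Maximum = 17.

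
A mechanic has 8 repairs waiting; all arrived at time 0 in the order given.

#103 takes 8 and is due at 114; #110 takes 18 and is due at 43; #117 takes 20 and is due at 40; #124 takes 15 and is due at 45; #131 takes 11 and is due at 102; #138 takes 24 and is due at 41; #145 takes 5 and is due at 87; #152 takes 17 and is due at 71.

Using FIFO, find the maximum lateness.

FIFO (arrival order): #103 #110 #117 #124 #131 #138 #145 #152.
#103: 0→8, due 114, lateness -106
#110: 8→26, due 43, lateness -17
#117: 26→46, due 40, lateness 6
#124: 46→61, due 45, lateness 16
#131: 61→72, due 102, lateness -30
#138: 72→96, due 41, lateness 55
#145: 96→101, due 87, lateness 14
#152: 101→118, due 71, lateness 47
Maximum = 55.

55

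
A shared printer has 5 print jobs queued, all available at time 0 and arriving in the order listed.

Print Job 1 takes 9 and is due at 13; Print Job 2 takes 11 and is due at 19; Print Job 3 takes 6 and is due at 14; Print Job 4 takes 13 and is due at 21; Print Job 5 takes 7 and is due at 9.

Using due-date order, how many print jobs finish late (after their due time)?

4

EDD (increasing due date): Print Job 5 Print Job 1 Print Job 3 Print Job 2 Print Job 4.
Print Job 5: 0→7, due 9, tardiness 0
Print Job 1: 7→16, due 13, tardiness 3
Print Job 3: 16→22, due 14, tardiness 8
Print Job 2: 22→33, due 19, tardiness 14
Print Job 4: 33→46, due 21, tardiness 25
Late print jobs: 4.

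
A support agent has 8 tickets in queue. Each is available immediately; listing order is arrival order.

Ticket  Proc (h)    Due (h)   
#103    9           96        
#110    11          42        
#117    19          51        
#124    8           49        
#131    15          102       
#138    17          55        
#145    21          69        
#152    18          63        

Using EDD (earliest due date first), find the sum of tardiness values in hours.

58

EDD (increasing due date): #110 #124 #117 #138 #152 #145 #103 #131.
#110: 0→11, due 42, tardiness 0
#124: 11→19, due 49, tardiness 0
#117: 19→38, due 51, tardiness 0
#138: 38→55, due 55, tardiness 0
#152: 55→73, due 63, tardiness 10
#145: 73→94, due 69, tardiness 25
#103: 94→103, due 96, tardiness 7
#131: 103→118, due 102, tardiness 16
Sum = 0+0+0+0+10+25+7+16 = 58.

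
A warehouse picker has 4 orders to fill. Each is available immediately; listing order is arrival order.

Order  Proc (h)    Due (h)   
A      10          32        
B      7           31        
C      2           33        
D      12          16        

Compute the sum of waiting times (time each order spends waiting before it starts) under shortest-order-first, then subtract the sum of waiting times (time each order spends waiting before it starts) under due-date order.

SPT (increasing processing time): C B A D.
C: waits 0, runs 0→2
B: waits 2, runs 2→9
A: waits 9, runs 9→19
D: waits 19, runs 19→31
Sum = 0+2+9+19 = 30.
EDD (increasing due date): D B A C.
D: waits 0, runs 0→12
B: waits 12, runs 12→19
A: waits 19, runs 19→29
C: waits 29, runs 29→31
Sum = 0+12+19+29 = 60.
Difference = 30 − 60 = -30.

-30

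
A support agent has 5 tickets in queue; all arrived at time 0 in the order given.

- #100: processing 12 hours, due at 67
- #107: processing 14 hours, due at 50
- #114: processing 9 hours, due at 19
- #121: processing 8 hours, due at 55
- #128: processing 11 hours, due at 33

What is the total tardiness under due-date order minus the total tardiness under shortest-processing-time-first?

EDD (increasing due date): #114 #128 #107 #121 #100.
#114: 0→9, due 19, tardiness 0
#128: 9→20, due 33, tardiness 0
#107: 20→34, due 50, tardiness 0
#121: 34→42, due 55, tardiness 0
#100: 42→54, due 67, tardiness 0
Sum = 0+0+0+0+0 = 0.
SPT (increasing processing time): #121 #114 #128 #100 #107.
#121: 0→8, due 55, tardiness 0
#114: 8→17, due 19, tardiness 0
#128: 17→28, due 33, tardiness 0
#100: 28→40, due 67, tardiness 0
#107: 40→54, due 50, tardiness 4
Sum = 0+0+0+0+4 = 4.
Difference = 0 − 4 = -4.

-4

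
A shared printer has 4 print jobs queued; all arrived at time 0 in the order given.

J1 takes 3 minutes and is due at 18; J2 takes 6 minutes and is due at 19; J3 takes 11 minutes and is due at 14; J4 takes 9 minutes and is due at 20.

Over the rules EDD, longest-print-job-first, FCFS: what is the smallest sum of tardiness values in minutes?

EDD (increasing due date): J3 J1 J2 J4.
J3: 0→11, due 14, tardiness 0
J1: 11→14, due 18, tardiness 0
J2: 14→20, due 19, tardiness 1
J4: 20→29, due 20, tardiness 9
Sum = 0+0+1+9 = 10.
LPT (decreasing processing time): J3 J4 J2 J1.
J3: 0→11, due 14, tardiness 0
J4: 11→20, due 20, tardiness 0
J2: 20→26, due 19, tardiness 7
J1: 26→29, due 18, tardiness 11
Sum = 0+0+7+11 = 18.
FIFO (arrival order): J1 J2 J3 J4.
J1: 0→3, due 18, tardiness 0
J2: 3→9, due 19, tardiness 0
J3: 9→20, due 14, tardiness 6
J4: 20→29, due 20, tardiness 9
Sum = 0+0+6+9 = 15.
EDD 10, LPT 18, FIFO 15 → minimum 10.

10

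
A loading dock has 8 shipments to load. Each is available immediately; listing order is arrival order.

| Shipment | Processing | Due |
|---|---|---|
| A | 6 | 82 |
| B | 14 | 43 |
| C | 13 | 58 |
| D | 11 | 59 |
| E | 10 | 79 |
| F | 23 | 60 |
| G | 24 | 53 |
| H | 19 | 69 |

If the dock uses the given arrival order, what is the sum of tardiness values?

116

FIFO (arrival order): A B C D E F G H.
A: 0→6, due 82, tardiness 0
B: 6→20, due 43, tardiness 0
C: 20→33, due 58, tardiness 0
D: 33→44, due 59, tardiness 0
E: 44→54, due 79, tardiness 0
F: 54→77, due 60, tardiness 17
G: 77→101, due 53, tardiness 48
H: 101→120, due 69, tardiness 51
Sum = 0+0+0+0+0+17+48+51 = 116.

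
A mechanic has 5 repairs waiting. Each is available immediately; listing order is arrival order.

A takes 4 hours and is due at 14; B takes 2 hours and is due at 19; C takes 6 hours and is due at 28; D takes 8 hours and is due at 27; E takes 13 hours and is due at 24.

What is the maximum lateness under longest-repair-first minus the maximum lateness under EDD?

12

LPT (decreasing processing time): E D C A B.
E: 0→13, due 24, lateness -11
D: 13→21, due 27, lateness -6
C: 21→27, due 28, lateness -1
A: 27→31, due 14, lateness 17
B: 31→33, due 19, lateness 14
Maximum = 17.
EDD (increasing due date): A B E D C.
A: 0→4, due 14, lateness -10
B: 4→6, due 19, lateness -13
E: 6→19, due 24, lateness -5
D: 19→27, due 27, lateness 0
C: 27→33, due 28, lateness 5
Maximum = 5.
Difference = 17 − 5 = 12.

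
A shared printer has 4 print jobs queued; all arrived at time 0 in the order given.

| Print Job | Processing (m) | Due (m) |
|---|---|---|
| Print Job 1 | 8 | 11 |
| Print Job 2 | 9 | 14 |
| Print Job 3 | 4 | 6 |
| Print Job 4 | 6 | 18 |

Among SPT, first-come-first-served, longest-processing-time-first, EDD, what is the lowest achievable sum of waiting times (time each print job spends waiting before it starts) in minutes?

SPT (increasing processing time): Print Job 3 Print Job 4 Print Job 1 Print Job 2.
Print Job 3: waits 0, runs 0→4
Print Job 4: waits 4, runs 4→10
Print Job 1: waits 10, runs 10→18
Print Job 2: waits 18, runs 18→27
Sum = 0+4+10+18 = 32.
FIFO (arrival order): Print Job 1 Print Job 2 Print Job 3 Print Job 4.
Print Job 1: waits 0, runs 0→8
Print Job 2: waits 8, runs 8→17
Print Job 3: waits 17, runs 17→21
Print Job 4: waits 21, runs 21→27
Sum = 0+8+17+21 = 46.
LPT (decreasing processing time): Print Job 2 Print Job 1 Print Job 4 Print Job 3.
Print Job 2: waits 0, runs 0→9
Print Job 1: waits 9, runs 9→17
Print Job 4: waits 17, runs 17→23
Print Job 3: waits 23, runs 23→27
Sum = 0+9+17+23 = 49.
EDD (increasing due date): Print Job 3 Print Job 1 Print Job 2 Print Job 4.
Print Job 3: waits 0, runs 0→4
Print Job 1: waits 4, runs 4→12
Print Job 2: waits 12, runs 12→21
Print Job 4: waits 21, runs 21→27
Sum = 0+4+12+21 = 37.
SPT 32, FIFO 46, LPT 49, EDD 37 → minimum 32.

32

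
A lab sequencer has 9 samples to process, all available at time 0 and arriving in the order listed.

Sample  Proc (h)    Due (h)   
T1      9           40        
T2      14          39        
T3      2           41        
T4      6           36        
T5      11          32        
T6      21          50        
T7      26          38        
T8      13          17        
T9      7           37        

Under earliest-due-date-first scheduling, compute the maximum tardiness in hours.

59

EDD (increasing due date): T8 T5 T4 T9 T7 T2 T1 T3 T6.
T8: 0→13, due 17, tardiness 0
T5: 13→24, due 32, tardiness 0
T4: 24→30, due 36, tardiness 0
T9: 30→37, due 37, tardiness 0
T7: 37→63, due 38, tardiness 25
T2: 63→77, due 39, tardiness 38
T1: 77→86, due 40, tardiness 46
T3: 86→88, due 41, tardiness 47
T6: 88→109, due 50, tardiness 59
Maximum = 59.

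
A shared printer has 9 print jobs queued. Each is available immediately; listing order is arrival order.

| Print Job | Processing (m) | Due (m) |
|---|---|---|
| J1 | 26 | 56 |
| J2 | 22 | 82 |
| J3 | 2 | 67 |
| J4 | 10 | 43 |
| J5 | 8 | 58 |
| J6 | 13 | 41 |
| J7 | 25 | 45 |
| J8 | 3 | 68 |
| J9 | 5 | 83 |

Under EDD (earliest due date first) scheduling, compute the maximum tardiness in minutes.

31

EDD (increasing due date): J6 J4 J7 J1 J5 J3 J8 J2 J9.
J6: 0→13, due 41, tardiness 0
J4: 13→23, due 43, tardiness 0
J7: 23→48, due 45, tardiness 3
J1: 48→74, due 56, tardiness 18
J5: 74→82, due 58, tardiness 24
J3: 82→84, due 67, tardiness 17
J8: 84→87, due 68, tardiness 19
J2: 87→109, due 82, tardiness 27
J9: 109→114, due 83, tardiness 31
Maximum = 31.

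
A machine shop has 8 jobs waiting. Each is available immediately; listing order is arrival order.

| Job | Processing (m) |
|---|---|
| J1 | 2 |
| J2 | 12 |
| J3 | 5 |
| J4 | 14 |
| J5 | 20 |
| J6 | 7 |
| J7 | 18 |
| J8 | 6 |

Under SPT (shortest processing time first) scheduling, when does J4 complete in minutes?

46

SPT (increasing processing time): J1 J3 J8 J6 J2 J4 J7 J5.
J1: 0→2
J3: 2→7
J8: 7→13
J6: 13→20
J2: 20→32
J4: 32→46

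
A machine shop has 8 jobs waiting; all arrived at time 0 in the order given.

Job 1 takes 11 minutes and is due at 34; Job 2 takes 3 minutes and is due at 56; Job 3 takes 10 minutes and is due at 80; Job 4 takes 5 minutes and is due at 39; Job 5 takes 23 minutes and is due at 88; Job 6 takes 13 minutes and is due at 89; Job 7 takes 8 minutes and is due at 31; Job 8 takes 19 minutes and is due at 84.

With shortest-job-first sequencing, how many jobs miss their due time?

SPT (increasing processing time): Job 2 Job 4 Job 7 Job 3 Job 1 Job 6 Job 8 Job 5.
Job 2: 0→3, due 56, tardiness 0
Job 4: 3→8, due 39, tardiness 0
Job 7: 8→16, due 31, tardiness 0
Job 3: 16→26, due 80, tardiness 0
Job 1: 26→37, due 34, tardiness 3
Job 6: 37→50, due 89, tardiness 0
Job 8: 50→69, due 84, tardiness 0
Job 5: 69→92, due 88, tardiness 4
Late jobs: 2.

2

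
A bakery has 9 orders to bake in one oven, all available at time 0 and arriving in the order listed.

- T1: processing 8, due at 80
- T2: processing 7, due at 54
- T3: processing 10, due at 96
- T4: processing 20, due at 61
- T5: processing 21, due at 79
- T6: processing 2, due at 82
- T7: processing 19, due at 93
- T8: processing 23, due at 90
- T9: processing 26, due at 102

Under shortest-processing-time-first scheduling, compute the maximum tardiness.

SPT (increasing processing time): T6 T2 T1 T3 T7 T4 T5 T8 T9.
T6: 0→2, due 82, tardiness 0
T2: 2→9, due 54, tardiness 0
T1: 9→17, due 80, tardiness 0
T3: 17→27, due 96, tardiness 0
T7: 27→46, due 93, tardiness 0
T4: 46→66, due 61, tardiness 5
T5: 66→87, due 79, tardiness 8
T8: 87→110, due 90, tardiness 20
T9: 110→136, due 102, tardiness 34
Maximum = 34.

34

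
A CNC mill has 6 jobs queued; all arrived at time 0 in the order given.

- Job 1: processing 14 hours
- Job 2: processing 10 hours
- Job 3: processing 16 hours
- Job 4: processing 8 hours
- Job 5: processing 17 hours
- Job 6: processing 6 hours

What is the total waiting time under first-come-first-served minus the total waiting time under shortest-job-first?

55

FIFO (arrival order): Job 1 Job 2 Job 3 Job 4 Job 5 Job 6.
Job 1: waits 0, runs 0→14
Job 2: waits 14, runs 14→24
Job 3: waits 24, runs 24→40
Job 4: waits 40, runs 40→48
Job 5: waits 48, runs 48→65
Job 6: waits 65, runs 65→71
Sum = 0+14+24+40+48+65 = 191.
SPT (increasing processing time): Job 6 Job 4 Job 2 Job 1 Job 3 Job 5.
Job 6: waits 0, runs 0→6
Job 4: waits 6, runs 6→14
Job 2: waits 14, runs 14→24
Job 1: waits 24, runs 24→38
Job 3: waits 38, runs 38→54
Job 5: waits 54, runs 54→71
Sum = 0+6+14+24+38+54 = 136.
Difference = 191 − 136 = 55.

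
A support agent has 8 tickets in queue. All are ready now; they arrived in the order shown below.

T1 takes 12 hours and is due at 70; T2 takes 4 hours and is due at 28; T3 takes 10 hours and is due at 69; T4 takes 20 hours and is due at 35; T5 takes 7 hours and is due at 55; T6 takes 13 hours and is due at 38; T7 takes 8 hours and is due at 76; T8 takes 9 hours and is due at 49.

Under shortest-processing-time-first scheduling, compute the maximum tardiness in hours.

48

SPT (increasing processing time): T2 T5 T7 T8 T3 T1 T6 T4.
T2: 0→4, due 28, tardiness 0
T5: 4→11, due 55, tardiness 0
T7: 11→19, due 76, tardiness 0
T8: 19→28, due 49, tardiness 0
T3: 28→38, due 69, tardiness 0
T1: 38→50, due 70, tardiness 0
T6: 50→63, due 38, tardiness 25
T4: 63→83, due 35, tardiness 48
Maximum = 48.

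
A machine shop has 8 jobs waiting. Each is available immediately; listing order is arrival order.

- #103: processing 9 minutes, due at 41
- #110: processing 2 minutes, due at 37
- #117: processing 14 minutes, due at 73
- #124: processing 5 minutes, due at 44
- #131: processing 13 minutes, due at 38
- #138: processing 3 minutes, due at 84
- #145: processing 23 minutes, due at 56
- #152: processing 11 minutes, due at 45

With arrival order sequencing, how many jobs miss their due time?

FIFO (arrival order): #103 #110 #117 #124 #131 #138 #145 #152.
#103: 0→9, due 41, tardiness 0
#110: 9→11, due 37, tardiness 0
#117: 11→25, due 73, tardiness 0
#124: 25→30, due 44, tardiness 0
#131: 30→43, due 38, tardiness 5
#138: 43→46, due 84, tardiness 0
#145: 46→69, due 56, tardiness 13
#152: 69→80, due 45, tardiness 35
Late jobs: 3.

3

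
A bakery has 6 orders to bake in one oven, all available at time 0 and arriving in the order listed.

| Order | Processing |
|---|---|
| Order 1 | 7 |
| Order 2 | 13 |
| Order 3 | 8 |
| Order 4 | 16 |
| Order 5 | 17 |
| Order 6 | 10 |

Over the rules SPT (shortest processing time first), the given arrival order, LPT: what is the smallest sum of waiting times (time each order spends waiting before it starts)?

SPT (increasing processing time): Order 1 Order 3 Order 6 Order 2 Order 4 Order 5.
Order 1: waits 0, runs 0→7
Order 3: waits 7, runs 7→15
Order 6: waits 15, runs 15→25
Order 2: waits 25, runs 25→38
Order 4: waits 38, runs 38→54
Order 5: waits 54, runs 54→71
Sum = 0+7+15+25+38+54 = 139.
FIFO (arrival order): Order 1 Order 2 Order 3 Order 4 Order 5 Order 6.
Order 1: waits 0, runs 0→7
Order 2: waits 7, runs 7→20
Order 3: waits 20, runs 20→28
Order 4: waits 28, runs 28→44
Order 5: waits 44, runs 44→61
Order 6: waits 61, runs 61→71
Sum = 0+7+20+28+44+61 = 160.
LPT (decreasing processing time): Order 5 Order 4 Order 2 Order 6 Order 3 Order 1.
Order 5: waits 0, runs 0→17
Order 4: waits 17, runs 17→33
Order 2: waits 33, runs 33→46
Order 6: waits 46, runs 46→56
Order 3: waits 56, runs 56→64
Order 1: waits 64, runs 64→71
Sum = 0+17+33+46+56+64 = 216.
SPT 139, FIFO 160, LPT 216 → minimum 139.

139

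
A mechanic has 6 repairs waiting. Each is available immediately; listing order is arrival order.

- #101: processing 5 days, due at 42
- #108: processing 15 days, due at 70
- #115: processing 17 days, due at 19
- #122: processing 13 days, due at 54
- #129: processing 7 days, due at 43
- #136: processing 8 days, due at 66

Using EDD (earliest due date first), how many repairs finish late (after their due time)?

0

EDD (increasing due date): #115 #101 #129 #122 #136 #108.
#115: 0→17, due 19, tardiness 0
#101: 17→22, due 42, tardiness 0
#129: 22→29, due 43, tardiness 0
#122: 29→42, due 54, tardiness 0
#136: 42→50, due 66, tardiness 0
#108: 50→65, due 70, tardiness 0
Late repairs: 0.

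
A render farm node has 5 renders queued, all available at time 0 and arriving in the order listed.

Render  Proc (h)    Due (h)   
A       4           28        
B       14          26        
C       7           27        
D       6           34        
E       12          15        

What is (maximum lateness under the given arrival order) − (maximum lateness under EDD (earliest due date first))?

FIFO (arrival order): A B C D E.
A: 0→4, due 28, lateness -24
B: 4→18, due 26, lateness -8
C: 18→25, due 27, lateness -2
D: 25→31, due 34, lateness -3
E: 31→43, due 15, lateness 28
Maximum = 28.
EDD (increasing due date): E B C A D.
E: 0→12, due 15, lateness -3
B: 12→26, due 26, lateness 0
C: 26→33, due 27, lateness 6
A: 33→37, due 28, lateness 9
D: 37→43, due 34, lateness 9
Maximum = 9.
Difference = 28 − 9 = 19.

19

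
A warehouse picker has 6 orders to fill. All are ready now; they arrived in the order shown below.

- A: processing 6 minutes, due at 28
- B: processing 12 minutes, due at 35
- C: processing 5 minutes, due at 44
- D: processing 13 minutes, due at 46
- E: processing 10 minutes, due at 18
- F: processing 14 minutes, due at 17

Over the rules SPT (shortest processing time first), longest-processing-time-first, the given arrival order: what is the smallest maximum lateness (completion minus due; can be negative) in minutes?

31

SPT (increasing processing time): C A E B D F.
C: 0→5, due 44, lateness -39
A: 5→11, due 28, lateness -17
E: 11→21, due 18, lateness 3
B: 21→33, due 35, lateness -2
D: 33→46, due 46, lateness 0
F: 46→60, due 17, lateness 43
Maximum = 43.
LPT (decreasing processing time): F D B E A C.
F: 0→14, due 17, lateness -3
D: 14→27, due 46, lateness -19
B: 27→39, due 35, lateness 4
E: 39→49, due 18, lateness 31
A: 49→55, due 28, lateness 27
C: 55→60, due 44, lateness 16
Maximum = 31.
FIFO (arrival order): A B C D E F.
A: 0→6, due 28, lateness -22
B: 6→18, due 35, lateness -17
C: 18→23, due 44, lateness -21
D: 23→36, due 46, lateness -10
E: 36→46, due 18, lateness 28
F: 46→60, due 17, lateness 43
Maximum = 43.
SPT 43, LPT 31, FIFO 43 → minimum 31.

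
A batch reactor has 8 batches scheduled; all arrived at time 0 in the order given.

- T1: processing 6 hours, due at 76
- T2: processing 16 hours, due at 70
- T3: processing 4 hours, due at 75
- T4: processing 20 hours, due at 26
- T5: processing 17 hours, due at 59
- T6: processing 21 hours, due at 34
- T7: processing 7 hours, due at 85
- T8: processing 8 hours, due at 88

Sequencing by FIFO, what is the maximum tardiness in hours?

50

FIFO (arrival order): T1 T2 T3 T4 T5 T6 T7 T8.
T1: 0→6, due 76, tardiness 0
T2: 6→22, due 70, tardiness 0
T3: 22→26, due 75, tardiness 0
T4: 26→46, due 26, tardiness 20
T5: 46→63, due 59, tardiness 4
T6: 63→84, due 34, tardiness 50
T7: 84→91, due 85, tardiness 6
T8: 91→99, due 88, tardiness 11
Maximum = 50.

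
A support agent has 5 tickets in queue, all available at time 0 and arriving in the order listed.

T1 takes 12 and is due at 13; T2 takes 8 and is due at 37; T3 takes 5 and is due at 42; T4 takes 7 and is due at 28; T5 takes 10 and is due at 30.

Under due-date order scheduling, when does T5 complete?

EDD (increasing due date): T1 T4 T5 T2 T3.
T1: 0→12
T4: 12→19
T5: 19→29

29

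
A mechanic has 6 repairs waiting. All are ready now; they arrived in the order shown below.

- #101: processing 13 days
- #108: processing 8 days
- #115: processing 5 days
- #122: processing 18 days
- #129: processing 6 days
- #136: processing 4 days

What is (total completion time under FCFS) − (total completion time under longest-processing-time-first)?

FIFO (arrival order): #101 #108 #115 #122 #129 #136.
#101: 0→13
#108: 13→21
#115: 21→26
#122: 26→44
#129: 44→50
#136: 50→54
Sum = 13+21+26+44+50+54 = 208.
LPT (decreasing processing time): #122 #101 #108 #129 #115 #136.
#122: 0→18
#101: 18→31
#108: 31→39
#129: 39→45
#115: 45→50
#136: 50→54
Sum = 18+31+39+45+50+54 = 237.
Difference = 208 − 237 = -29.

-29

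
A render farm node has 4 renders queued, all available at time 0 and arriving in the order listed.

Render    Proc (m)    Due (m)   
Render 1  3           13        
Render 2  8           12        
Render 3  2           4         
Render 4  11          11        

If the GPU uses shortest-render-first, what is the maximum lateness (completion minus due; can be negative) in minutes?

13

SPT (increasing processing time): Render 3 Render 1 Render 2 Render 4.
Render 3: 0→2, due 4, lateness -2
Render 1: 2→5, due 13, lateness -8
Render 2: 5→13, due 12, lateness 1
Render 4: 13→24, due 11, lateness 13
Maximum = 13.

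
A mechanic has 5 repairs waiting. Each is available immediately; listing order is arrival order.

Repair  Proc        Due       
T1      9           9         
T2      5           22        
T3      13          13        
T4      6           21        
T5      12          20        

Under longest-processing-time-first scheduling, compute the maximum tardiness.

25

LPT (decreasing processing time): T3 T5 T1 T4 T2.
T3: 0→13, due 13, tardiness 0
T5: 13→25, due 20, tardiness 5
T1: 25→34, due 9, tardiness 25
T4: 34→40, due 21, tardiness 19
T2: 40→45, due 22, tardiness 23
Maximum = 25.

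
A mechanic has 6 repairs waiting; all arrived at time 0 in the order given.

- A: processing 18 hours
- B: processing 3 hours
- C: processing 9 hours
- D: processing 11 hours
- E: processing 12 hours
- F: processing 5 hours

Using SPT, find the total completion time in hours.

SPT (increasing processing time): B F C D E A.
B: 0→3
F: 3→8
C: 8→17
D: 17→28
E: 28→40
A: 40→58
Sum = 3+8+17+28+40+58 = 154.

154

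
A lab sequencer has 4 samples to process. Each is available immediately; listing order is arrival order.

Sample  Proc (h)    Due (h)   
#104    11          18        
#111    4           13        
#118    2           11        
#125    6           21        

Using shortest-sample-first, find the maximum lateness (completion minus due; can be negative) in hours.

SPT (increasing processing time): #118 #111 #125 #104.
#118: 0→2, due 11, lateness -9
#111: 2→6, due 13, lateness -7
#125: 6→12, due 21, lateness -9
#104: 12→23, due 18, lateness 5
Maximum = 5.

5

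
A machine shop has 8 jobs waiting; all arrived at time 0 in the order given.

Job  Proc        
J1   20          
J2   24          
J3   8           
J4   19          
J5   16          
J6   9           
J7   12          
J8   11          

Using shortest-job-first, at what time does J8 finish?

28

SPT (increasing processing time): J3 J6 J8 J7 J5 J4 J1 J2.
J3: 0→8
J6: 8→17
J8: 17→28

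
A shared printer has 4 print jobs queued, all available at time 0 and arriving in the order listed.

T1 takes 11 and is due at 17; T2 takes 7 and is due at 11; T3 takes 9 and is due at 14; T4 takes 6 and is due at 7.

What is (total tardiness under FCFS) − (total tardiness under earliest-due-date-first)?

20

FIFO (arrival order): T1 T2 T3 T4.
T1: 0→11, due 17, tardiness 0
T2: 11→18, due 11, tardiness 7
T3: 18→27, due 14, tardiness 13
T4: 27→33, due 7, tardiness 26
Sum = 0+7+13+26 = 46.
EDD (increasing due date): T4 T2 T3 T1.
T4: 0→6, due 7, tardiness 0
T2: 6→13, due 11, tardiness 2
T3: 13→22, due 14, tardiness 8
T1: 22→33, due 17, tardiness 16
Sum = 0+2+8+16 = 26.
Difference = 46 − 26 = 20.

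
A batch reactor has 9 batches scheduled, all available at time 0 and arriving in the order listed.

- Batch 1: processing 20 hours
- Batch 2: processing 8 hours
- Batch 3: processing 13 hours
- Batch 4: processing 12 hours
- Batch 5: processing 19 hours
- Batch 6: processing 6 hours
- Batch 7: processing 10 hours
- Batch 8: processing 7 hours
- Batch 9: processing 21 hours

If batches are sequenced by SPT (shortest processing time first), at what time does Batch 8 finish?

13

SPT (increasing processing time): Batch 6 Batch 8 Batch 2 Batch 7 Batch 4 Batch 3 Batch 5 Batch 1 Batch 9.
Batch 6: 0→6
Batch 8: 6→13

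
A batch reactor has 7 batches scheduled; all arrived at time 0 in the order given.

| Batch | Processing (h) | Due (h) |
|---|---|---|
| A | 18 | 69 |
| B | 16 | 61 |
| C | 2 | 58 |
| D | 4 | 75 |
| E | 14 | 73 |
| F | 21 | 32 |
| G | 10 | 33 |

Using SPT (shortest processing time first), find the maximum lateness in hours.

SPT (increasing processing time): C D G E B A F.
C: 0→2, due 58, lateness -56
D: 2→6, due 75, lateness -69
G: 6→16, due 33, lateness -17
E: 16→30, due 73, lateness -43
B: 30→46, due 61, lateness -15
A: 46→64, due 69, lateness -5
F: 64→85, due 32, lateness 53
Maximum = 53.

53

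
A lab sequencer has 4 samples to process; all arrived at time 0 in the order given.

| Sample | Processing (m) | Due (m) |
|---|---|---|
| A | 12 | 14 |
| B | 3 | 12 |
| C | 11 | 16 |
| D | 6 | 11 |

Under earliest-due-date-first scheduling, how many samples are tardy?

EDD (increasing due date): D B A C.
D: 0→6, due 11, tardiness 0
B: 6→9, due 12, tardiness 0
A: 9→21, due 14, tardiness 7
C: 21→32, due 16, tardiness 16
Late samples: 2.

2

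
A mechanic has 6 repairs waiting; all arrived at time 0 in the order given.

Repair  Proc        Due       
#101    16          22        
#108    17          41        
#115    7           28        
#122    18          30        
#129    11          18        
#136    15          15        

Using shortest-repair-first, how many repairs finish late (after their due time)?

SPT (increasing processing time): #115 #129 #136 #101 #108 #122.
#115: 0→7, due 28, tardiness 0
#129: 7→18, due 18, tardiness 0
#136: 18→33, due 15, tardiness 18
#101: 33→49, due 22, tardiness 27
#108: 49→66, due 41, tardiness 25
#122: 66→84, due 30, tardiness 54
Late repairs: 4.

4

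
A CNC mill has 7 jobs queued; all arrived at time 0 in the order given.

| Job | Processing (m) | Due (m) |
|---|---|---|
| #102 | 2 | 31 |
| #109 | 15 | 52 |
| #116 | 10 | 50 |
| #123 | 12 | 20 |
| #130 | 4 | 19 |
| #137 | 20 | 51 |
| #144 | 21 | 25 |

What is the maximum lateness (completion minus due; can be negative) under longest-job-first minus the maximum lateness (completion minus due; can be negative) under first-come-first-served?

4

LPT (decreasing processing time): #144 #137 #109 #123 #116 #130 #102.
#144: 0→21, due 25, lateness -4
#137: 21→41, due 51, lateness -10
#109: 41→56, due 52, lateness 4
#123: 56→68, due 20, lateness 48
#116: 68→78, due 50, lateness 28
#130: 78→82, due 19, lateness 63
#102: 82→84, due 31, lateness 53
Maximum = 63.
FIFO (arrival order): #102 #109 #116 #123 #130 #137 #144.
#102: 0→2, due 31, lateness -29
#109: 2→17, due 52, lateness -35
#116: 17→27, due 50, lateness -23
#123: 27→39, due 20, lateness 19
#130: 39→43, due 19, lateness 24
#137: 43→63, due 51, lateness 12
#144: 63→84, due 25, lateness 59
Maximum = 59.
Difference = 63 − 59 = 4.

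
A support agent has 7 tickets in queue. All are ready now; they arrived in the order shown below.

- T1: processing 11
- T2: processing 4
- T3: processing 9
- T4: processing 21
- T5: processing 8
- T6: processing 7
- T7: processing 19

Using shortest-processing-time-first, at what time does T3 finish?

SPT (increasing processing time): T2 T6 T5 T3 T1 T7 T4.
T2: 0→4
T6: 4→11
T5: 11→19
T3: 19→28

28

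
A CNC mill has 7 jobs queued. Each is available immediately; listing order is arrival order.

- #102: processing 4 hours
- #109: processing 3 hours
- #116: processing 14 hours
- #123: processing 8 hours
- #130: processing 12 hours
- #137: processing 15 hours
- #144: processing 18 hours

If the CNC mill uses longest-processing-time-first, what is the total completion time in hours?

369

LPT (decreasing processing time): #144 #137 #116 #130 #123 #102 #109.
#144: 0→18
#137: 18→33
#116: 33→47
#130: 47→59
#123: 59→67
#102: 67→71
#109: 71→74
Sum = 18+33+47+59+67+71+74 = 369.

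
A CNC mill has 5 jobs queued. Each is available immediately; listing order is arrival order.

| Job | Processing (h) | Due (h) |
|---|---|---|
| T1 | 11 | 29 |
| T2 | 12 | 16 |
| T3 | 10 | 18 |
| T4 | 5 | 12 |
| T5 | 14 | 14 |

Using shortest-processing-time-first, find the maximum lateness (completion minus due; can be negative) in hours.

SPT (increasing processing time): T4 T3 T1 T2 T5.
T4: 0→5, due 12, lateness -7
T3: 5→15, due 18, lateness -3
T1: 15→26, due 29, lateness -3
T2: 26→38, due 16, lateness 22
T5: 38→52, due 14, lateness 38
Maximum = 38.

38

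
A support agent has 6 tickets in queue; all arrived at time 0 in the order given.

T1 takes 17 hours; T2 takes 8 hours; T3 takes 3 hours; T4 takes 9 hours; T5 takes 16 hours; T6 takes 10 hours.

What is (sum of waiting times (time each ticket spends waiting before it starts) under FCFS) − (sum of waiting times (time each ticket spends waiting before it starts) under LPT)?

FIFO (arrival order): T1 T2 T3 T4 T5 T6.
T1: waits 0, runs 0→17
T2: waits 17, runs 17→25
T3: waits 25, runs 25→28
T4: waits 28, runs 28→37
T5: waits 37, runs 37→53
T6: waits 53, runs 53→63
Sum = 0+17+25+28+37+53 = 160.
LPT (decreasing processing time): T1 T5 T6 T4 T2 T3.
T1: waits 0, runs 0→17
T5: waits 17, runs 17→33
T6: waits 33, runs 33→43
T4: waits 43, runs 43→52
T2: waits 52, runs 52→60
T3: waits 60, runs 60→63
Sum = 0+17+33+43+52+60 = 205.
Difference = 160 − 205 = -45.

-45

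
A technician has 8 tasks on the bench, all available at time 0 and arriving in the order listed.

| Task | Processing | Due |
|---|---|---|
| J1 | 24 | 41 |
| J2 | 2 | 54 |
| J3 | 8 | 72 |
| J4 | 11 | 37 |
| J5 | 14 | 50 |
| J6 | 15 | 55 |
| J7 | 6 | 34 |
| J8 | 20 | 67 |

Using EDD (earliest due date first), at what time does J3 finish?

EDD (increasing due date): J7 J4 J1 J5 J2 J6 J8 J3.
J7: 0→6
J4: 6→17
J1: 17→41
J5: 41→55
J2: 55→57
J6: 57→72
J8: 72→92
J3: 92→100

100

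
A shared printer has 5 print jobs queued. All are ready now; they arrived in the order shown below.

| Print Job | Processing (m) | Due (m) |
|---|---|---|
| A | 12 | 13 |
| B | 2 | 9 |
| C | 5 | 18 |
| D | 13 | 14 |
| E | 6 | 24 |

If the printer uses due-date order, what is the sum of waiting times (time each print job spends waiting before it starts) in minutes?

EDD (increasing due date): B A D C E.
B: waits 0, runs 0→2
A: waits 2, runs 2→14
D: waits 14, runs 14→27
C: waits 27, runs 27→32
E: waits 32, runs 32→38
Sum = 0+2+14+27+32 = 75.

75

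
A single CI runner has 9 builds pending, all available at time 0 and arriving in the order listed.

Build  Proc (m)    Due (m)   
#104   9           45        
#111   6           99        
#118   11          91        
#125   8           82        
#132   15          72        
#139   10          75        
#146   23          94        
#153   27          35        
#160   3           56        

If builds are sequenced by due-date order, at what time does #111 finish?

EDD (increasing due date): #153 #104 #160 #132 #139 #125 #118 #146 #111.
#153: 0→27
#104: 27→36
#160: 36→39
#132: 39→54
#139: 54→64
#125: 64→72
#118: 72→83
#146: 83→106
#111: 106→112

112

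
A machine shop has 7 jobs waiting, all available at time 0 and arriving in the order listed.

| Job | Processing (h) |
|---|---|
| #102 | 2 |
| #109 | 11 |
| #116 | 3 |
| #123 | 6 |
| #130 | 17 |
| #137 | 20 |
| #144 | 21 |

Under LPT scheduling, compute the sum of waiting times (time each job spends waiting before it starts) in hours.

LPT (decreasing processing time): #144 #137 #130 #109 #123 #116 #102.
#144: waits 0, runs 0→21
#137: waits 21, runs 21→41
#130: waits 41, runs 41→58
#109: waits 58, runs 58→69
#123: waits 69, runs 69→75
#116: waits 75, runs 75→78
#102: waits 78, runs 78→80
Sum = 0+21+41+58+69+75+78 = 342.

342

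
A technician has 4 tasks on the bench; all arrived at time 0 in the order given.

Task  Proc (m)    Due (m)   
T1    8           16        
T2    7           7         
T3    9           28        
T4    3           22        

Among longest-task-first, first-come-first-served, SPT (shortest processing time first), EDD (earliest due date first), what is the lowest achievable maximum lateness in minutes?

0

LPT (decreasing processing time): T3 T1 T2 T4.
T3: 0→9, due 28, lateness -19
T1: 9→17, due 16, lateness 1
T2: 17→24, due 7, lateness 17
T4: 24→27, due 22, lateness 5
Maximum = 17.
FIFO (arrival order): T1 T2 T3 T4.
T1: 0→8, due 16, lateness -8
T2: 8→15, due 7, lateness 8
T3: 15→24, due 28, lateness -4
T4: 24→27, due 22, lateness 5
Maximum = 8.
SPT (increasing processing time): T4 T2 T1 T3.
T4: 0→3, due 22, lateness -19
T2: 3→10, due 7, lateness 3
T1: 10→18, due 16, lateness 2
T3: 18→27, due 28, lateness -1
Maximum = 3.
EDD (increasing due date): T2 T1 T4 T3.
T2: 0→7, due 7, lateness 0
T1: 7→15, due 16, lateness -1
T4: 15→18, due 22, lateness -4
T3: 18→27, due 28, lateness -1
Maximum = 0.
LPT 17, FIFO 8, SPT 3, EDD 0 → minimum 0.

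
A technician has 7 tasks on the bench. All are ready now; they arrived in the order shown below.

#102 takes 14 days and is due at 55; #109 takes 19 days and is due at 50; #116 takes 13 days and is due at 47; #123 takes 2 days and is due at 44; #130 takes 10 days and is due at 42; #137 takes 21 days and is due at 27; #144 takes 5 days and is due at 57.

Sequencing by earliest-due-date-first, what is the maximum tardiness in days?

27

EDD (increasing due date): #137 #130 #123 #116 #109 #102 #144.
#137: 0→21, due 27, tardiness 0
#130: 21→31, due 42, tardiness 0
#123: 31→33, due 44, tardiness 0
#116: 33→46, due 47, tardiness 0
#109: 46→65, due 50, tardiness 15
#102: 65→79, due 55, tardiness 24
#144: 79→84, due 57, tardiness 27
Maximum = 27.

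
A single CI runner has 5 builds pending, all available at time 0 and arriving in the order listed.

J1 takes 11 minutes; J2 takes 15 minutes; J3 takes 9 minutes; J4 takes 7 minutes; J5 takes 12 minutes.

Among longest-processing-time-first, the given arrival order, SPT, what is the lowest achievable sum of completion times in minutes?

143

LPT (decreasing processing time): J2 J5 J1 J3 J4.
J2: 0→15
J5: 15→27
J1: 27→38
J3: 38→47
J4: 47→54
Sum = 15+27+38+47+54 = 181.
FIFO (arrival order): J1 J2 J3 J4 J5.
J1: 0→11
J2: 11→26
J3: 26→35
J4: 35→42
J5: 42→54
Sum = 11+26+35+42+54 = 168.
SPT (increasing processing time): J4 J3 J1 J5 J2.
J4: 0→7
J3: 7→16
J1: 16→27
J5: 27→39
J2: 39→54
Sum = 7+16+27+39+54 = 143.
LPT 181, FIFO 168, SPT 143 → minimum 143.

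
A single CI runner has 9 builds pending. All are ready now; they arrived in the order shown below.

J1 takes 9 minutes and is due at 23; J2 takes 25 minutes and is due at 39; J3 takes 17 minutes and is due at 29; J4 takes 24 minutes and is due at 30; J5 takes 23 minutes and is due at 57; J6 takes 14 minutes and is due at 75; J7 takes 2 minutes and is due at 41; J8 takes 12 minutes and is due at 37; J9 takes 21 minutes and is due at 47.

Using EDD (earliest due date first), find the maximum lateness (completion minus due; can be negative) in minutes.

76

EDD (increasing due date): J1 J3 J4 J8 J2 J7 J9 J5 J6.
J1: 0→9, due 23, lateness -14
J3: 9→26, due 29, lateness -3
J4: 26→50, due 30, lateness 20
J8: 50→62, due 37, lateness 25
J2: 62→87, due 39, lateness 48
J7: 87→89, due 41, lateness 48
J9: 89→110, due 47, lateness 63
J5: 110→133, due 57, lateness 76
J6: 133→147, due 75, lateness 72
Maximum = 76.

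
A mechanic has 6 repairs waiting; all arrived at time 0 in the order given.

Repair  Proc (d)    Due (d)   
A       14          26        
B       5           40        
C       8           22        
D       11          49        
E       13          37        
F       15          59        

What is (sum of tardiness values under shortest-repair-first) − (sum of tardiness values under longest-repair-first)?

-45

SPT (increasing processing time): B C D E A F.
B: 0→5, due 40, tardiness 0
C: 5→13, due 22, tardiness 0
D: 13→24, due 49, tardiness 0
E: 24→37, due 37, tardiness 0
A: 37→51, due 26, tardiness 25
F: 51→66, due 59, tardiness 7
Sum = 0+0+0+0+25+7 = 32.
LPT (decreasing processing time): F A E D C B.
F: 0→15, due 59, tardiness 0
A: 15→29, due 26, tardiness 3
E: 29→42, due 37, tardiness 5
D: 42→53, due 49, tardiness 4
C: 53→61, due 22, tardiness 39
B: 61→66, due 40, tardiness 26
Sum = 0+3+5+4+39+26 = 77.
Difference = 32 − 77 = -45.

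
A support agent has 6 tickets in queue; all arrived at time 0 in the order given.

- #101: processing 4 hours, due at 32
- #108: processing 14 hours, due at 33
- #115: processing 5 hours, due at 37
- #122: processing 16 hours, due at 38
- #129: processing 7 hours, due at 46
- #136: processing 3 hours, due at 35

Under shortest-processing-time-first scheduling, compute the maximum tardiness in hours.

SPT (increasing processing time): #136 #101 #115 #129 #108 #122.
#136: 0→3, due 35, tardiness 0
#101: 3→7, due 32, tardiness 0
#115: 7→12, due 37, tardiness 0
#129: 12→19, due 46, tardiness 0
#108: 19→33, due 33, tardiness 0
#122: 33→49, due 38, tardiness 11
Maximum = 11.

11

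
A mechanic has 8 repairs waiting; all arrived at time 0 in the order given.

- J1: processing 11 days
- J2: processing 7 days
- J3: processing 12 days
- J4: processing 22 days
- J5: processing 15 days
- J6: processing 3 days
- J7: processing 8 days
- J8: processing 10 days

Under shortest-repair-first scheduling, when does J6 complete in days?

SPT (increasing processing time): J6 J2 J7 J8 J1 J3 J5 J4.
J6: 0→3

3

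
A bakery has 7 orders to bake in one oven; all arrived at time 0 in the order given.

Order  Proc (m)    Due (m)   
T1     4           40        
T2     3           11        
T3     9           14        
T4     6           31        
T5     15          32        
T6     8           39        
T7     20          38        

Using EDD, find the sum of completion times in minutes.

EDD (increasing due date): T2 T3 T4 T5 T7 T6 T1.
T2: 0→3
T3: 3→12
T4: 12→18
T5: 18→33
T7: 33→53
T6: 53→61
T1: 61→65
Sum = 3+12+18+33+53+61+65 = 245.

245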